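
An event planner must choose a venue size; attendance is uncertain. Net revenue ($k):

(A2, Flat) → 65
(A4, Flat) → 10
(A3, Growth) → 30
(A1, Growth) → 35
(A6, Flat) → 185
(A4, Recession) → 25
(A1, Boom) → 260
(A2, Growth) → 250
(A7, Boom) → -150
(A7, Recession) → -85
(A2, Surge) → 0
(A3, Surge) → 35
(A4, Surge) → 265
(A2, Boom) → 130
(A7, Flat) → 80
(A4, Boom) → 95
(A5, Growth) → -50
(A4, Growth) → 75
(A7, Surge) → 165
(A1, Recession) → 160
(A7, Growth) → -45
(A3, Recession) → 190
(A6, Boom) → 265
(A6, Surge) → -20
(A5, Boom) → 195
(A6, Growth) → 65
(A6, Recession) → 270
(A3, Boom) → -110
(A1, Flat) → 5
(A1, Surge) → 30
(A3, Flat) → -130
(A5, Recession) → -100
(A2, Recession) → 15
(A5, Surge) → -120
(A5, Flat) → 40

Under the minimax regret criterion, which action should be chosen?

A1

Column bests: Recession=270, Flat=185, Growth=250, Boom=265, Surge=265.
A1 regrets: 110, 180, 215, 5, 235 → max 235
A2 regrets: 255, 120, 0, 135, 265 → max 265
A3 regrets: 80, 315, 220, 375, 230 → max 375
A4 regrets: 245, 175, 175, 170, 0 → max 245
A5 regrets: 370, 145, 300, 70, 385 → max 385
A6 regrets: 0, 0, 185, 0, 285 → max 285
A7 regrets: 355, 105, 295, 415, 100 → max 415
Smallest max regret = 235 → A1.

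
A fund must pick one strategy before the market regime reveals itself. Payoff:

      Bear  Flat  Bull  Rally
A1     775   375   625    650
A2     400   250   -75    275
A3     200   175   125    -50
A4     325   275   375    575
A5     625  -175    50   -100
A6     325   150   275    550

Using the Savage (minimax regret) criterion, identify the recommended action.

Column bests: Bear=775, Flat=375, Bull=625, Rally=650.
A1 regrets: 0, 0, 0, 0 → max 0
A2 regrets: 375, 125, 700, 375 → max 700
A3 regrets: 575, 200, 500, 700 → max 700
A4 regrets: 450, 100, 250, 75 → max 450
A5 regrets: 150, 550, 575, 750 → max 750
A6 regrets: 450, 225, 350, 100 → max 450
Smallest max regret = 0 → A1.

A1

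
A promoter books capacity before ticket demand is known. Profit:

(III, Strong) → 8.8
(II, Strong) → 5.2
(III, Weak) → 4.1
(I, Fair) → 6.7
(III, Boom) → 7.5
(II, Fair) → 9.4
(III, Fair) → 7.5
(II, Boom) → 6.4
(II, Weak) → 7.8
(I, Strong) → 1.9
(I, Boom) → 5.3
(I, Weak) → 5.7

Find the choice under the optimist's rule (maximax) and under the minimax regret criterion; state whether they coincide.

maximax → II; minimax regret → II (agree)

Row maxima: I=6.7, II=9.4, III=8.8
Best best-case = 9.4 → II.
Column bests: Weak=7.8, Fair=9.4, Strong=8.8, Boom=7.5.
I regrets: 2.1, 2.7, 6.9, 2.2 → max 6.9
II regrets: 0.0, 0.0, 3.6, 1.1 → max 3.6
III regrets: 3.7, 1.9, 0.0, 0.0 → max 3.7
Smallest max regret = 3.6 → II.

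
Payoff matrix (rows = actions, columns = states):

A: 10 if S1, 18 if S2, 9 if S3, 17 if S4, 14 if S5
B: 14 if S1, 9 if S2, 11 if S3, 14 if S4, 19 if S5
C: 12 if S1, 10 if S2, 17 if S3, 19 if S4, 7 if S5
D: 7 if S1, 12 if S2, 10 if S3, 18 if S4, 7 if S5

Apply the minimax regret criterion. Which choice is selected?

Column bests: S1=14, S2=18, S3=17, S4=19, S5=19.
A regrets: 4, 0, 8, 2, 5 → max 8
B regrets: 0, 9, 6, 5, 0 → max 9
C regrets: 2, 8, 0, 0, 12 → max 12
D regrets: 7, 6, 7, 1, 12 → max 12
Smallest max regret = 8 → A.

A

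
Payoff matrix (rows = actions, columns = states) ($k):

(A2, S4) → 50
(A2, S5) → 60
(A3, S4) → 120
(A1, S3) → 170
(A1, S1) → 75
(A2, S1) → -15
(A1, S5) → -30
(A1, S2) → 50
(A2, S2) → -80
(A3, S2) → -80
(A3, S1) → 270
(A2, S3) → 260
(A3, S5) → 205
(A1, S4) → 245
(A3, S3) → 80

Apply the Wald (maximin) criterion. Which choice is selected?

A1

Row minima: A1=-30, A2=-80, A3=-80
Best worst-case = -30 → A1.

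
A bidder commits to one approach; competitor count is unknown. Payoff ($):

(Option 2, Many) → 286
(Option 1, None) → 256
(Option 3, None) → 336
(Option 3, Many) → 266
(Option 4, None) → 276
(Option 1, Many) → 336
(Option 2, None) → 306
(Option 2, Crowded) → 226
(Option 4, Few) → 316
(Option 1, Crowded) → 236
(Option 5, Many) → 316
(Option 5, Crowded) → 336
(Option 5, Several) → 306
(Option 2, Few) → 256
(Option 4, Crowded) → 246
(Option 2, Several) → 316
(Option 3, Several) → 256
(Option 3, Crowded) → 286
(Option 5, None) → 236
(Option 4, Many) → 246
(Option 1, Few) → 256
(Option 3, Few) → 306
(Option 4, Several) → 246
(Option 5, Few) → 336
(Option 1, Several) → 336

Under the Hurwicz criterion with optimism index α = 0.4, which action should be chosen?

Option 1: 0.4·336 + 0.6·236 = 276
Option 2: 0.4·316 + 0.6·226 = 262
Option 3: 0.4·336 + 0.6·256 = 288
Option 4: 0.4·316 + 0.6·246 = 274
Option 5: 0.4·336 + 0.6·236 = 276
Highest Hurwicz score = 288 → Option 3.

Option 3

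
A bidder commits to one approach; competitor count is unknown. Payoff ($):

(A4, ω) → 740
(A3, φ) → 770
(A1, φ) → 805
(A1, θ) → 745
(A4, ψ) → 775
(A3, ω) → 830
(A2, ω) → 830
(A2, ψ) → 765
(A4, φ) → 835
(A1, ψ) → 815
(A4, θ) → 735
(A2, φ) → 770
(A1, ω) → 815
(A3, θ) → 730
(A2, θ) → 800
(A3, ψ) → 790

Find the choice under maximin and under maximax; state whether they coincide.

Row minima: A1=745, A2=765, A3=730, A4=735
Best worst-case = 765 → A2.
Row maxima: A1=815, A2=830, A3=830, A4=835
Best best-case = 835 → A4.

maximin → A2; maximax → A4 (disagree)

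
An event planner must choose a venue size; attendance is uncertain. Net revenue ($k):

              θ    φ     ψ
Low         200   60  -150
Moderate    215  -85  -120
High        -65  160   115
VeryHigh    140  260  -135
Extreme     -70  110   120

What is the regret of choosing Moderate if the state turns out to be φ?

Best payoff under φ is 260.
Regret = 260 − (-85) = 345.

345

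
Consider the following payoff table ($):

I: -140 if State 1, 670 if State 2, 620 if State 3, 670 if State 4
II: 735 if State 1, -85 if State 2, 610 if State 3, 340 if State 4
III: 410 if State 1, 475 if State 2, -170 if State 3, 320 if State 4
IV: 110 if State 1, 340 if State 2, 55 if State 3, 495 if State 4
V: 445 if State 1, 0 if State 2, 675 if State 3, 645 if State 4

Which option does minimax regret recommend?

IV

Column bests: State 1=735, State 2=670, State 3=675, State 4=670.
I regrets: 875, 0, 55, 0 → max 875
II regrets: 0, 755, 65, 330 → max 755
III regrets: 325, 195, 845, 350 → max 845
IV regrets: 625, 330, 620, 175 → max 625
V regrets: 290, 670, 0, 25 → max 670
Smallest max regret = 625 → IV.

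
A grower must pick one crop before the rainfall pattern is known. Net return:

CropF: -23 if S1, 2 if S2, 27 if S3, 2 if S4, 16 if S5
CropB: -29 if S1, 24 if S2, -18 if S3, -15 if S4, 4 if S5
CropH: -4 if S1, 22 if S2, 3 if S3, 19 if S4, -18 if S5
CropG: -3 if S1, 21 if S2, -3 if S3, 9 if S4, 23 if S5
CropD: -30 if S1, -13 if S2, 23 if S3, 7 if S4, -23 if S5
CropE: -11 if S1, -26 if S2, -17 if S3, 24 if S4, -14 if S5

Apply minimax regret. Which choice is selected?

Column bests: S1=-3, S2=24, S3=27, S4=24, S5=23.
CropF regrets: 20, 22, 0, 22, 7 → max 22
CropB regrets: 26, 0, 45, 39, 19 → max 45
CropH regrets: 1, 2, 24, 5, 41 → max 41
CropG regrets: 0, 3, 30, 15, 0 → max 30
CropD regrets: 27, 37, 4, 17, 46 → max 46
CropE regrets: 8, 50, 44, 0, 37 → max 50
Smallest max regret = 22 → CropF.

CropF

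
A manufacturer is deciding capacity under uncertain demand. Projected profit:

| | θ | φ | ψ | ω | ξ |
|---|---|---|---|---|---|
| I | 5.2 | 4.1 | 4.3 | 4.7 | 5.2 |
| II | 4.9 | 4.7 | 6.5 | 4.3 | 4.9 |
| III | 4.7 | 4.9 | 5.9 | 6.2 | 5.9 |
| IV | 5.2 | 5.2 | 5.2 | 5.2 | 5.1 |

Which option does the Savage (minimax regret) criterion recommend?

III

Column bests: θ=5.2, φ=5.2, ψ=6.5, ω=6.2, ξ=5.9.
I regrets: 0.0, 1.1, 2.2, 1.5, 0.7 → max 2.2
II regrets: 0.3, 0.5, 0.0, 1.9, 1.0 → max 1.9
III regrets: 0.5, 0.3, 0.6, 0.0, 0.0 → max 0.6
IV regrets: 0.0, 0.0, 1.3, 1.0, 0.8 → max 1.3
Smallest max regret = 0.6 → III.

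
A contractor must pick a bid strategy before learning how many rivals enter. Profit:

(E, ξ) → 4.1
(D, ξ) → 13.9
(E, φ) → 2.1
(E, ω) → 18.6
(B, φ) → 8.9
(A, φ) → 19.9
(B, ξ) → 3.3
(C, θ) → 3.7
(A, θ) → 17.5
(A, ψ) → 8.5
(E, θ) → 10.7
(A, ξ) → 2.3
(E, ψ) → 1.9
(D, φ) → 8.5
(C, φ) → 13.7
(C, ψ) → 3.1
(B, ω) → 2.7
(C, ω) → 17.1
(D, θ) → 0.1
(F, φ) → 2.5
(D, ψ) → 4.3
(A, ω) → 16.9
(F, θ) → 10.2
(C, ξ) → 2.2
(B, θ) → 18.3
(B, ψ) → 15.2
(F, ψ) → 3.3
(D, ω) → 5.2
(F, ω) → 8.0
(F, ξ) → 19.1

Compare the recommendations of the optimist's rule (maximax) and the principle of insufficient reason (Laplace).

Row maxima: A=19.9, B=18.3, C=17.1, D=13.9, E=18.6, F=19.1
Best best-case = 19.9 → A.
Row averages: A=13.02, B=9.68, C=7.96, D=6.4, E=7.48, F=8.62
Highest average = 13.02 → A.

maximax → A; laplace → A (agree)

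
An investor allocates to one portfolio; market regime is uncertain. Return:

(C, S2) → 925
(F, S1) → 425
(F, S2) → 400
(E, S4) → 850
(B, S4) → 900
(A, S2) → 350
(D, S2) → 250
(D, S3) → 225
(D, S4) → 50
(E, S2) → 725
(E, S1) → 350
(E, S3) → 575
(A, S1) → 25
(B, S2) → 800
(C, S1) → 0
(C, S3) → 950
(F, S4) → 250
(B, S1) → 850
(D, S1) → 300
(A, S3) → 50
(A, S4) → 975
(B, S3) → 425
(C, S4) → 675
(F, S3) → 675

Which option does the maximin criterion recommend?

B

Row minima: A=25, B=425, C=0, D=50, E=350, F=250
Best worst-case = 425 → B.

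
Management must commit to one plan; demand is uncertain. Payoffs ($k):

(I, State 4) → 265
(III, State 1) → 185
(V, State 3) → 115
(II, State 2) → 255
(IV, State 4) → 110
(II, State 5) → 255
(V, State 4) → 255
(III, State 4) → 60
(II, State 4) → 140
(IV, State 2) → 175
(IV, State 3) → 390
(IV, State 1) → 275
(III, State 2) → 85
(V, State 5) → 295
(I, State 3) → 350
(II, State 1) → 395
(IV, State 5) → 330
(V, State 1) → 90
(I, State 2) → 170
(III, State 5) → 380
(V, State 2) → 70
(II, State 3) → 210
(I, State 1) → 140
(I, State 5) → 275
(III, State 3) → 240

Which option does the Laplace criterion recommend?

IV

Row averages: I=240, II=251, III=190, IV=256, V=165
Highest average = 256 → IV.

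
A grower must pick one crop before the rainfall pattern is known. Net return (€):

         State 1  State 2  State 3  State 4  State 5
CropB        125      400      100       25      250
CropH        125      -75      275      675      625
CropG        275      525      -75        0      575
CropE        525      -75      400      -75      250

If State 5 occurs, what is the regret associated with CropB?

375

Best payoff under State 5 is 625.
Regret = 625 − 250 = 375.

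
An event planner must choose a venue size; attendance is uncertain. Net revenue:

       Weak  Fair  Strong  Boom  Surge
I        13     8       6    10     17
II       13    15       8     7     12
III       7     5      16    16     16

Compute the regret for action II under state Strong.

8

Best payoff under Strong is 16.
Regret = 16 − 8 = 8.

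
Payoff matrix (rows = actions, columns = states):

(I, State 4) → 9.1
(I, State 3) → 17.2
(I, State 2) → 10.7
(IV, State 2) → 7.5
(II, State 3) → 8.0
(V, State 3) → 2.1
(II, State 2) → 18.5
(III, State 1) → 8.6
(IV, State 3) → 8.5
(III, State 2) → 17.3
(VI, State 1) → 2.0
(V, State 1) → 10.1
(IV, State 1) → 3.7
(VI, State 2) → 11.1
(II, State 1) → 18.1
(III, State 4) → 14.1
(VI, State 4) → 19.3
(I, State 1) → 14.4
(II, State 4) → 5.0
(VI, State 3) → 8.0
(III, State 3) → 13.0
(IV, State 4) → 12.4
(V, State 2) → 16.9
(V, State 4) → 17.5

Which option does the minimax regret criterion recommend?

Column bests: State 1=18.1, State 2=18.5, State 3=17.2, State 4=19.3.
I regrets: 3.7, 7.8, 0.0, 10.2 → max 10.2
II regrets: 0.0, 0.0, 9.2, 14.3 → max 14.3
III regrets: 9.5, 1.2, 4.2, 5.2 → max 9.5
IV regrets: 14.4, 11.0, 8.7, 6.9 → max 14.4
V regrets: 8.0, 1.6, 15.1, 1.8 → max 15.1
VI regrets: 16.1, 7.4, 9.2, 0.0 → max 16.1
Smallest max regret = 9.5 → III.

III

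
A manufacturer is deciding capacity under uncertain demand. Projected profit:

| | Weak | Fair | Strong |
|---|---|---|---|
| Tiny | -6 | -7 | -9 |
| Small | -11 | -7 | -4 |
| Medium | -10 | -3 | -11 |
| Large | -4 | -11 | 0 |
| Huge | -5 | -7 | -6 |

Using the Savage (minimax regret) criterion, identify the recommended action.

Huge

Column bests: Weak=-4, Fair=-3, Strong=0.
Tiny regrets: 2, 4, 9 → max 9
Small regrets: 7, 4, 4 → max 7
Medium regrets: 6, 0, 11 → max 11
Large regrets: 0, 8, 0 → max 8
Huge regrets: 1, 4, 6 → max 6
Smallest max regret = 6 → Huge.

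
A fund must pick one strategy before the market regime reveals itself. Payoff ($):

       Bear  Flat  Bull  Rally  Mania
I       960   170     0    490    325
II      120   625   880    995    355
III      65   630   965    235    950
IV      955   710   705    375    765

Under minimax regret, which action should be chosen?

Column bests: Bear=960, Flat=710, Bull=965, Rally=995, Mania=950.
I regrets: 0, 540, 965, 505, 625 → max 965
II regrets: 840, 85, 85, 0, 595 → max 840
III regrets: 895, 80, 0, 760, 0 → max 895
IV regrets: 5, 0, 260, 620, 185 → max 620
Smallest max regret = 620 → IV.

IV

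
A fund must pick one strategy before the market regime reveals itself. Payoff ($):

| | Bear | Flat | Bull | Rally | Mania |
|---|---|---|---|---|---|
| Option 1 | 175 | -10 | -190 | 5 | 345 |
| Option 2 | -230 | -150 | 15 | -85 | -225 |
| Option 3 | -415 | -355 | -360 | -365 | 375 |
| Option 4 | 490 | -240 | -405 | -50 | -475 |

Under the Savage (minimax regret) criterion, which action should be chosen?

Option 1

Column bests: Bear=490, Flat=-10, Bull=15, Rally=5, Mania=375.
Option 1 regrets: 315, 0, 205, 0, 30 → max 315
Option 2 regrets: 720, 140, 0, 90, 600 → max 720
Option 3 regrets: 905, 345, 375, 370, 0 → max 905
Option 4 regrets: 0, 230, 420, 55, 850 → max 850
Smallest max regret = 315 → Option 1.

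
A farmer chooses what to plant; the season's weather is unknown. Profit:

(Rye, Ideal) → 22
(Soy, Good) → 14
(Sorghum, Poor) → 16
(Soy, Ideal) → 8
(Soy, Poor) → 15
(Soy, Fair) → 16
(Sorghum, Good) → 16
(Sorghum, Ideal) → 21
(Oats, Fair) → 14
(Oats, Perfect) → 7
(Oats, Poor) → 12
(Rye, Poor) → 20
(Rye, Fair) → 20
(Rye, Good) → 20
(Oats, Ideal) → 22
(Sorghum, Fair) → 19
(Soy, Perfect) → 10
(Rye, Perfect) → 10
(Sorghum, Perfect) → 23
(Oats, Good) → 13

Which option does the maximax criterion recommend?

Row maxima: Soy=16, Rye=22, Oats=22, Sorghum=23
Best best-case = 23 → Sorghum.

Sorghum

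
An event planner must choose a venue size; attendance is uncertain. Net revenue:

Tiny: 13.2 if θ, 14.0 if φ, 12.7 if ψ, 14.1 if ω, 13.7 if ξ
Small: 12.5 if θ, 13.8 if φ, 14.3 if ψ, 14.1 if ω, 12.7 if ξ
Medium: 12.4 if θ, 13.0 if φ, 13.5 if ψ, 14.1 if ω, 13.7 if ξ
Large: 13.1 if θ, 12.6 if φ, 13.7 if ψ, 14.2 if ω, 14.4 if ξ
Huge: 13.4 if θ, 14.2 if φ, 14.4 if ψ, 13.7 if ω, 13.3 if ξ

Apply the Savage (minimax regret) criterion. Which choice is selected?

Column bests: θ=13.4, φ=14.2, ψ=14.4, ω=14.2, ξ=14.4.
Tiny regrets: 0.2, 0.2, 1.7, 0.1, 0.7 → max 1.7
Small regrets: 0.9, 0.4, 0.1, 0.1, 1.7 → max 1.7
Medium regrets: 1.0, 1.2, 0.9, 0.1, 0.7 → max 1.2
Large regrets: 0.3, 1.6, 0.7, 0.0, 0.0 → max 1.6
Huge regrets: 0.0, 0.0, 0.0, 0.5, 1.1 → max 1.1
Smallest max regret = 1.1 → Huge.

Huge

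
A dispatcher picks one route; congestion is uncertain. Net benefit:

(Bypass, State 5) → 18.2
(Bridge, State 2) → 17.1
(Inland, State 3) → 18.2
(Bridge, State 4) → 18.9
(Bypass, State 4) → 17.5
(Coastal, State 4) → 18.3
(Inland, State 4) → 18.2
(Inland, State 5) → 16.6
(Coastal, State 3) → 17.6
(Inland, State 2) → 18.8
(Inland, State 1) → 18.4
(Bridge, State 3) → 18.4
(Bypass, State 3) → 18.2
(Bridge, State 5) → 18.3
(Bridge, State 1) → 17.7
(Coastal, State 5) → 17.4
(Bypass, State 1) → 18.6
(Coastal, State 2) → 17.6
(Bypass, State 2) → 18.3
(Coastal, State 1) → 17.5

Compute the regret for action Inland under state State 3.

Best payoff under State 3 is 18.4.
Regret = 18.4 − 18.2 = 0.2.

0.2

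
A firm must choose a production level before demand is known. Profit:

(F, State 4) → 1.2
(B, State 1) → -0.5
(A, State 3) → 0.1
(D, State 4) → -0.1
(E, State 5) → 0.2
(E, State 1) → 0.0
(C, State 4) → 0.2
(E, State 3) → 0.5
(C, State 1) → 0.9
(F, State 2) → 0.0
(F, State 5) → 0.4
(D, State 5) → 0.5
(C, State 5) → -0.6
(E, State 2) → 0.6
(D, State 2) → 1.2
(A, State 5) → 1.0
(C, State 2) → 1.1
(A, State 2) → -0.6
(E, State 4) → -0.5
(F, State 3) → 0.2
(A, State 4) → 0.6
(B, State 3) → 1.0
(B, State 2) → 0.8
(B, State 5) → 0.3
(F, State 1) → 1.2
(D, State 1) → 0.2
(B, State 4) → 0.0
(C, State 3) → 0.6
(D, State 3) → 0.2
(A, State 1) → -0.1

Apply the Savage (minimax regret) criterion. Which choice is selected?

Column bests: State 1=1.2, State 2=1.2, State 3=1.0, State 4=1.2, State 5=1.0.
A regrets: 1.3, 1.8, 0.9, 0.6, 0.0 → max 1.8
B regrets: 1.7, 0.4, 0.0, 1.2, 0.7 → max 1.7
C regrets: 0.3, 0.1, 0.4, 1.0, 1.6 → max 1.6
D regrets: 1.0, 0.0, 0.8, 1.3, 0.5 → max 1.3
E regrets: 1.2, 0.6, 0.5, 1.7, 0.8 → max 1.7
F regrets: 0.0, 1.2, 0.8, 0.0, 0.6 → max 1.2
Smallest max regret = 1.2 → F.

F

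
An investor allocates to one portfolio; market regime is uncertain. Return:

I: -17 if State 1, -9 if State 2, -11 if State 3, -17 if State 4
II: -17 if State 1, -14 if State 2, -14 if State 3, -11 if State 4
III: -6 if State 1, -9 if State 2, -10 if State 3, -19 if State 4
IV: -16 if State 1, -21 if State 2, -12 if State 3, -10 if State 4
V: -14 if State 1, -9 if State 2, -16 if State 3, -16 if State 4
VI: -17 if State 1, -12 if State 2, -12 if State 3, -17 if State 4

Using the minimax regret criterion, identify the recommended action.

Column bests: State 1=-6, State 2=-9, State 3=-10, State 4=-10.
I regrets: 11, 0, 1, 7 → max 11
II regrets: 11, 5, 4, 1 → max 11
III regrets: 0, 0, 0, 9 → max 9
IV regrets: 10, 12, 2, 0 → max 12
V regrets: 8, 0, 6, 6 → max 8
VI regrets: 11, 3, 2, 7 → max 11
Smallest max regret = 8 → V.

V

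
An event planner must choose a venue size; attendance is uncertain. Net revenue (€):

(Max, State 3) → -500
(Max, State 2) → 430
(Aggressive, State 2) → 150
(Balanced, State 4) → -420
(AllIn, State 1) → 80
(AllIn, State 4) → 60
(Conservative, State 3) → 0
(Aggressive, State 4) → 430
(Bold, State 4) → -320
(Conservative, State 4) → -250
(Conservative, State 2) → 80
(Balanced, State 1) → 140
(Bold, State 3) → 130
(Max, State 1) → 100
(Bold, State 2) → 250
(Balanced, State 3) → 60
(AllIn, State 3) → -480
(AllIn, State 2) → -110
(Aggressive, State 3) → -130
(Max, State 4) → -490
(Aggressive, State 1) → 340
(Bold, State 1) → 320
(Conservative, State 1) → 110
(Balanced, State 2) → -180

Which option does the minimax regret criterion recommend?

Aggressive

Column bests: State 1=340, State 2=430, State 3=130, State 4=430.
Conservative regrets: 230, 350, 130, 680 → max 680
Balanced regrets: 200, 610, 70, 850 → max 850
Aggressive regrets: 0, 280, 260, 0 → max 280
Bold regrets: 20, 180, 0, 750 → max 750
AllIn regrets: 260, 540, 610, 370 → max 610
Max regrets: 240, 0, 630, 920 → max 920
Smallest max regret = 280 → Aggressive.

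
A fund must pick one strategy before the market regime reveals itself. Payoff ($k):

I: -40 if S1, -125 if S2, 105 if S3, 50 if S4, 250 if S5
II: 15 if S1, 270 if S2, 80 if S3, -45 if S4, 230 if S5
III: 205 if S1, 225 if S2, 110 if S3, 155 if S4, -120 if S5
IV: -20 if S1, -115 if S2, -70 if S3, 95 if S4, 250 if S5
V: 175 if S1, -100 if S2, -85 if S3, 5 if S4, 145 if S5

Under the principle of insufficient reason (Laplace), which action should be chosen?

III

Row averages: I=48, II=110, III=115, IV=28, V=28
Highest average = 115 → III.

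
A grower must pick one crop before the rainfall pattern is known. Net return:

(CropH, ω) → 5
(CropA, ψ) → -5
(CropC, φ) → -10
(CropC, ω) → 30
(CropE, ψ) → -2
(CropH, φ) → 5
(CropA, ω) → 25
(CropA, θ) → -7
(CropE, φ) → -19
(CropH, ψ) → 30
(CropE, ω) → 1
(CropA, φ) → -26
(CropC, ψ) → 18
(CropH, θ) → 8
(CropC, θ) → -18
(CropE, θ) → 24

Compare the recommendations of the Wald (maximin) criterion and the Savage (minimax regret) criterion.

Row minima: CropA=-26, CropC=-18, CropE=-19, CropH=5
Best worst-case = 5 → CropH.
Column bests: θ=24, φ=5, ψ=30, ω=30.
CropA regrets: 31, 31, 35, 5 → max 35
CropC regrets: 42, 15, 12, 0 → max 42
CropE regrets: 0, 24, 32, 29 → max 32
CropH regrets: 16, 0, 0, 25 → max 25
Smallest max regret = 25 → CropH.

maximin → CropH; minimax regret → CropH (agree)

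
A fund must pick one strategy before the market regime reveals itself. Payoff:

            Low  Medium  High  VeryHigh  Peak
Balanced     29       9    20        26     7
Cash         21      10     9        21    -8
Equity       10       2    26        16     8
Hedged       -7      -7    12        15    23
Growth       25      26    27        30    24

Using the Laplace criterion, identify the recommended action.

Row averages: Balanced=18.2, Cash=10.6, Equity=12.4, Hedged=7.2, Growth=26.4
Highest average = 26.4 → Growth.

Growth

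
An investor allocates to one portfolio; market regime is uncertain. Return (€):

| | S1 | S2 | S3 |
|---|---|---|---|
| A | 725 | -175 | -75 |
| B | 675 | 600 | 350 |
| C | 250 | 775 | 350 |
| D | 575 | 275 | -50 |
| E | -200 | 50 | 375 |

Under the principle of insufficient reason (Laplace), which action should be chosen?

Row averages: A=475/3, B=1625/3, C=1375/3, D=800/3, E=75
Highest average = 1625/3 → B.

B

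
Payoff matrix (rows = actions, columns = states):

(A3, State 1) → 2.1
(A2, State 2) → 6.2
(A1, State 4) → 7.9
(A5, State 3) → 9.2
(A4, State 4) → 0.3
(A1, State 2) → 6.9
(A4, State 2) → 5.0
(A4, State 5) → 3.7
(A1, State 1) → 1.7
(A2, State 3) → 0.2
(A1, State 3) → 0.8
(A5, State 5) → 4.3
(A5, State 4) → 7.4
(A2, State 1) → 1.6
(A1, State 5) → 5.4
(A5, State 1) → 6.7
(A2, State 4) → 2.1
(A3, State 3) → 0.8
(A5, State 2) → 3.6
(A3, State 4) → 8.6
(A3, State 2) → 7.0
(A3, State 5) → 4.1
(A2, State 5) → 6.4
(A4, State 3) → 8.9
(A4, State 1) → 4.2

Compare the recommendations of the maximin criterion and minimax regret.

Row minima: A1=0.8, A2=0.2, A3=0.8, A4=0.3, A5=3.6
Best worst-case = 3.6 → A5.
Column bests: State 1=6.7, State 2=7.0, State 3=9.2, State 4=8.6, State 5=6.4.
A1 regrets: 5.0, 0.1, 8.4, 0.7, 1.0 → max 8.4
A2 regrets: 5.1, 0.8, 9.0, 6.5, 0.0 → max 9.0
A3 regrets: 4.6, 0.0, 8.4, 0.0, 2.3 → max 8.4
A4 regrets: 2.5, 2.0, 0.3, 8.3, 2.7 → max 8.3
A5 regrets: 0.0, 3.4, 0.0, 1.2, 2.1 → max 3.4
Smallest max regret = 3.4 → A5.

maximin → A5; minimax regret → A5 (agree)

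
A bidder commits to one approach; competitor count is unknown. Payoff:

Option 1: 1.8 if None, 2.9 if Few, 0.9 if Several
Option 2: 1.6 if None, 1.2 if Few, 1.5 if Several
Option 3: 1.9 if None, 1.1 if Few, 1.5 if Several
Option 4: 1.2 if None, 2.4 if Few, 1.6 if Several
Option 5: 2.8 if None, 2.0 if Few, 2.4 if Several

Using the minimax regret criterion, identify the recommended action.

Column bests: None=2.8, Few=2.9, Several=2.4.
Option 1 regrets: 1.0, 0.0, 1.5 → max 1.5
Option 2 regrets: 1.2, 1.7, 0.9 → max 1.7
Option 3 regrets: 0.9, 1.8, 0.9 → max 1.8
Option 4 regrets: 1.6, 0.5, 0.8 → max 1.6
Option 5 regrets: 0.0, 0.9, 0.0 → max 0.9
Smallest max regret = 0.9 → Option 5.

Option 5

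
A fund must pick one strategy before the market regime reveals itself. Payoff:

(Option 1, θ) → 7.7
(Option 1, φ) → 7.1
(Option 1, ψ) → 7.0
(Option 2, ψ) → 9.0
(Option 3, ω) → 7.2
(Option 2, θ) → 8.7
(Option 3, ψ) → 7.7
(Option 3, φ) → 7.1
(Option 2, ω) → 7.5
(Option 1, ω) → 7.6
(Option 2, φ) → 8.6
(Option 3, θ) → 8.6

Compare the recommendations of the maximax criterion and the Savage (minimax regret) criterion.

maximax → Option 2; minimax regret → Option 2 (agree)

Row maxima: Option 1=7.7, Option 2=9.0, Option 3=8.6
Best best-case = 9.0 → Option 2.
Column bests: θ=8.7, φ=8.6, ψ=9.0, ω=7.6.
Option 1 regrets: 1.0, 1.5, 2.0, 0.0 → max 2.0
Option 2 regrets: 0.0, 0.0, 0.0, 0.1 → max 0.1
Option 3 regrets: 0.1, 1.5, 1.3, 0.4 → max 1.5
Smallest max regret = 0.1 → Option 2.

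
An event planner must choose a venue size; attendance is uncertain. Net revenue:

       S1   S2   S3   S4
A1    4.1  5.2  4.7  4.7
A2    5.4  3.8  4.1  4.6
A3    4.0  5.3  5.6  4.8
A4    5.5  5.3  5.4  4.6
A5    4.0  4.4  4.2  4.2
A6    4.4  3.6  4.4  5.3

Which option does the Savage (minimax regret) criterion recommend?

A4

Column bests: S1=5.5, S2=5.3, S3=5.6, S4=5.3.
A1 regrets: 1.4, 0.1, 0.9, 0.6 → max 1.4
A2 regrets: 0.1, 1.5, 1.5, 0.7 → max 1.5
A3 regrets: 1.5, 0.0, 0.0, 0.5 → max 1.5
A4 regrets: 0.0, 0.0, 0.2, 0.7 → max 0.7
A5 regrets: 1.5, 0.9, 1.4, 1.1 → max 1.5
A6 regrets: 1.1, 1.7, 1.2, 0.0 → max 1.7
Smallest max regret = 0.7 → A4.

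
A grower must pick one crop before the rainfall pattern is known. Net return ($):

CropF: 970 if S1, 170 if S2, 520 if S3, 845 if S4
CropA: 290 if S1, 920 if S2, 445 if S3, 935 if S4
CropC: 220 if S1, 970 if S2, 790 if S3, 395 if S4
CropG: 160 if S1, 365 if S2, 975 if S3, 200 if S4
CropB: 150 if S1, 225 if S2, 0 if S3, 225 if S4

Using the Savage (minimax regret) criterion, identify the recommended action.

Column bests: S1=970, S2=970, S3=975, S4=935.
CropF regrets: 0, 800, 455, 90 → max 800
CropA regrets: 680, 50, 530, 0 → max 680
CropC regrets: 750, 0, 185, 540 → max 750
CropG regrets: 810, 605, 0, 735 → max 810
CropB regrets: 820, 745, 975, 710 → max 975
Smallest max regret = 680 → CropA.

CropA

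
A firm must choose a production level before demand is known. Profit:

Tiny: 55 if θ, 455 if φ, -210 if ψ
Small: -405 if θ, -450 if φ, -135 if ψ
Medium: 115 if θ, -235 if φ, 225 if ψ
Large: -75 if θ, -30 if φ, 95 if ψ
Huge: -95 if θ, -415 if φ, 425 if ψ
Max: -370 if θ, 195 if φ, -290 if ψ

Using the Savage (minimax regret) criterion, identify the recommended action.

Column bests: θ=115, φ=455, ψ=425.
Tiny regrets: 60, 0, 635 → max 635
Small regrets: 520, 905, 560 → max 905
Medium regrets: 0, 690, 200 → max 690
Large regrets: 190, 485, 330 → max 485
Huge regrets: 210, 870, 0 → max 870
Max regrets: 485, 260, 715 → max 715
Smallest max regret = 485 → Large.

Large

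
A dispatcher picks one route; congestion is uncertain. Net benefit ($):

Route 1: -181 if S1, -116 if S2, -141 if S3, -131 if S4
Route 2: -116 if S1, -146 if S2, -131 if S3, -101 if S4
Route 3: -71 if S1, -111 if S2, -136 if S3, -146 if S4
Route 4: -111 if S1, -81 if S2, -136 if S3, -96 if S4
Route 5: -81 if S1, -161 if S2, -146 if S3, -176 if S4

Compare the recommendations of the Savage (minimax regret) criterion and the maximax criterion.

Column bests: S1=-71, S2=-81, S3=-131, S4=-96.
Route 1 regrets: 110, 35, 10, 35 → max 110
Route 2 regrets: 45, 65, 0, 5 → max 65
Route 3 regrets: 0, 30, 5, 50 → max 50
Route 4 regrets: 40, 0, 5, 0 → max 40
Route 5 regrets: 10, 80, 15, 80 → max 80
Smallest max regret = 40 → Route 4.
Row maxima: Route 1=-116, Route 2=-101, Route 3=-71, Route 4=-81, Route 5=-81
Best best-case = -71 → Route 3.

minimax regret → Route 4; maximax → Route 3 (disagree)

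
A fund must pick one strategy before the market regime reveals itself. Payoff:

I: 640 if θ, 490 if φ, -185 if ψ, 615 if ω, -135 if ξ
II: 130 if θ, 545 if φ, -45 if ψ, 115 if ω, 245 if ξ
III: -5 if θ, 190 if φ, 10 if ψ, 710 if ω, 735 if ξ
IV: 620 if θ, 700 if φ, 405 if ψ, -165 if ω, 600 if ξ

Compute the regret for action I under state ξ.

870

Best payoff under ξ is 735.
Regret = 735 − (-135) = 870.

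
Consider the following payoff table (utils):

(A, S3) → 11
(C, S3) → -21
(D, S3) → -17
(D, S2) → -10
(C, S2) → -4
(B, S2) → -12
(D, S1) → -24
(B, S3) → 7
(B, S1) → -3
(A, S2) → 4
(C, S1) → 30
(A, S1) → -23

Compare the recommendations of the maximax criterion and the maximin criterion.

maximax → C; maximin → B (disagree)

Row maxima: A=11, B=7, C=30, D=-10
Best best-case = 30 → C.
Row minima: A=-23, B=-12, C=-21, D=-24
Best worst-case = -12 → B.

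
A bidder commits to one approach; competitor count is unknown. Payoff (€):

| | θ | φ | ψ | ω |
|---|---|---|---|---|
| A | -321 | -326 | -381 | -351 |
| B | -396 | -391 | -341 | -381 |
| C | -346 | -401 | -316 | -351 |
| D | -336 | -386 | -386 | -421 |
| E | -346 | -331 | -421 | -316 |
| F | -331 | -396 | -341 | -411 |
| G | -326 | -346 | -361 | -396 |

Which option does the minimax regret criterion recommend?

A

Column bests: θ=-321, φ=-326, ψ=-316, ω=-316.
A regrets: 0, 0, 65, 35 → max 65
B regrets: 75, 65, 25, 65 → max 75
C regrets: 25, 75, 0, 35 → max 75
D regrets: 15, 60, 70, 105 → max 105
E regrets: 25, 5, 105, 0 → max 105
F regrets: 10, 70, 25, 95 → max 95
G regrets: 5, 20, 45, 80 → max 80
Smallest max regret = 65 → A.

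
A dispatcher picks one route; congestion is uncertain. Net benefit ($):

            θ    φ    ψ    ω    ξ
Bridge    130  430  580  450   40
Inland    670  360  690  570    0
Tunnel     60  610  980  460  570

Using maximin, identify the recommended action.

Tunnel

Row minima: Bridge=40, Inland=0, Tunnel=60
Best worst-case = 60 → Tunnel.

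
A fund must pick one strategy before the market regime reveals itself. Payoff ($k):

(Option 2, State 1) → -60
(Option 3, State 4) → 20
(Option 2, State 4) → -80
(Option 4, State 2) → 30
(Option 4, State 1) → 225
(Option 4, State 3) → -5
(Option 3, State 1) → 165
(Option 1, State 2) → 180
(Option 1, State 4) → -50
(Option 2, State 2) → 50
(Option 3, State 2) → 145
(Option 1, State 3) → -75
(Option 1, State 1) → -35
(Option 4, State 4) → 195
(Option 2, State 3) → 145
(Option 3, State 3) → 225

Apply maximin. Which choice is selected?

Row minima: Option 1=-75, Option 2=-80, Option 3=20, Option 4=-5
Best worst-case = 20 → Option 3.

Option 3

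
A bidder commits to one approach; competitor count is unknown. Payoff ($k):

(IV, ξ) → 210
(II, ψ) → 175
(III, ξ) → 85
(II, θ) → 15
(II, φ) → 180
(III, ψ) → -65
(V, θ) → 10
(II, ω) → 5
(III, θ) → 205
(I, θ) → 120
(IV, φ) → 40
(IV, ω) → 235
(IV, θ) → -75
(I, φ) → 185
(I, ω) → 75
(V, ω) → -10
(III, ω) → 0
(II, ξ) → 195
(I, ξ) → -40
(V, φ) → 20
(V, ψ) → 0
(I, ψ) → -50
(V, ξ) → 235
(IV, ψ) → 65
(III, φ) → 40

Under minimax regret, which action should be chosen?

II

Column bests: θ=205, φ=185, ψ=175, ω=235, ξ=235.
I regrets: 85, 0, 225, 160, 275 → max 275
II regrets: 190, 5, 0, 230, 40 → max 230
III regrets: 0, 145, 240, 235, 150 → max 240
IV regrets: 280, 145, 110, 0, 25 → max 280
V regrets: 195, 165, 175, 245, 0 → max 245
Smallest max regret = 230 → II.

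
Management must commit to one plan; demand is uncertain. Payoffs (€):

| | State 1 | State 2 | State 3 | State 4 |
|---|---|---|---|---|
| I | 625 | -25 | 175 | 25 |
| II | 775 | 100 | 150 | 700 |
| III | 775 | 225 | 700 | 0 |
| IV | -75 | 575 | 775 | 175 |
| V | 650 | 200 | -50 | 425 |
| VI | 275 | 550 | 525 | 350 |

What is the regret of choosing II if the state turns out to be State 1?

0

Best payoff under State 1 is 775.
Regret = 775 − 775 = 0.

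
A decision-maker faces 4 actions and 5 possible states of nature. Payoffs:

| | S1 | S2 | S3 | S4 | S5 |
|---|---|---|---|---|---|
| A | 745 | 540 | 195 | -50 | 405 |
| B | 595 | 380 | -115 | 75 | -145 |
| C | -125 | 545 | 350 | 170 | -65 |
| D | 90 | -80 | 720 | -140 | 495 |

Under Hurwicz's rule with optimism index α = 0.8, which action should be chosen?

A: 0.8·745 + 0.2·(-50) = 586
B: 0.8·595 + 0.2·(-145) = 447
C: 0.8·545 + 0.2·(-125) = 411
D: 0.8·720 + 0.2·(-140) = 548
Highest Hurwicz score = 586 → A.

A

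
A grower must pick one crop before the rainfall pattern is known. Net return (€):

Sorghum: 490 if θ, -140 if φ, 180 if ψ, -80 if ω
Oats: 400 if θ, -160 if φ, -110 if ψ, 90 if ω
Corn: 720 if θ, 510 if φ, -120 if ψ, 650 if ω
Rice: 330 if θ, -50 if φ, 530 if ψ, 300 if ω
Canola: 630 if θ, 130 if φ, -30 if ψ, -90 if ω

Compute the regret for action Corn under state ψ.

Best payoff under ψ is 530.
Regret = 530 − (-120) = 650.

650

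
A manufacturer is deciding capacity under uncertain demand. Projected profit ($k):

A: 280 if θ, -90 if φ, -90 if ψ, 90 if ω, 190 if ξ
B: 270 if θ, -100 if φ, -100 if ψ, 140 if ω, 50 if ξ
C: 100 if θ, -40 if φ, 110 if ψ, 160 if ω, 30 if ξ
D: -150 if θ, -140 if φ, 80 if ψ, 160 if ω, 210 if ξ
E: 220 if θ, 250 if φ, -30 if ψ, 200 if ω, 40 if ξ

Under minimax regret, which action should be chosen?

E

Column bests: θ=280, φ=250, ψ=110, ω=200, ξ=210.
A regrets: 0, 340, 200, 110, 20 → max 340
B regrets: 10, 350, 210, 60, 160 → max 350
C regrets: 180, 290, 0, 40, 180 → max 290
D regrets: 430, 390, 30, 40, 0 → max 430
E regrets: 60, 0, 140, 0, 170 → max 170
Smallest max regret = 170 → E.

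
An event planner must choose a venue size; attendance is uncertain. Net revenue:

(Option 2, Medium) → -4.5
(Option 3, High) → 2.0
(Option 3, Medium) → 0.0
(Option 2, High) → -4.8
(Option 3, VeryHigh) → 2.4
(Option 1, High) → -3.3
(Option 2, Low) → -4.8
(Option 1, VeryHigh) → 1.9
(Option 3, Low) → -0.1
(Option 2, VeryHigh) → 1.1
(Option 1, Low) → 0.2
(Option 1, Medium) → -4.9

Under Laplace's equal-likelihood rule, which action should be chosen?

Option 3

Row averages: Option 1=-1.525, Option 2=-3.25, Option 3=1.075
Highest average = 1.075 → Option 3.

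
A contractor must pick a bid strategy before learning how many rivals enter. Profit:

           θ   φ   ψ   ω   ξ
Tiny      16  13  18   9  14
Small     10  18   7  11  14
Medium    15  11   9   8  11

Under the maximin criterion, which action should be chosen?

Row minima: Tiny=9, Small=7, Medium=8
Best worst-case = 9 → Tiny.

Tiny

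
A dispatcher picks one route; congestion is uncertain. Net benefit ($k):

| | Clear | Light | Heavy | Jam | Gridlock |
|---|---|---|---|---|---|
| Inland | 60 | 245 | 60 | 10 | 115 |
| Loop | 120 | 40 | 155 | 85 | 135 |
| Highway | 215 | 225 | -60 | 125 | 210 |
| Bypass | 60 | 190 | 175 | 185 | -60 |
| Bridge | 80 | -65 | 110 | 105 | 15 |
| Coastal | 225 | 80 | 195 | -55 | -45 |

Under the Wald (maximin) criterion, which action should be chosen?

Loop

Row minima: Inland=10, Loop=40, Highway=-60, Bypass=-60, Bridge=-65, Coastal=-55
Best worst-case = 40 → Loop.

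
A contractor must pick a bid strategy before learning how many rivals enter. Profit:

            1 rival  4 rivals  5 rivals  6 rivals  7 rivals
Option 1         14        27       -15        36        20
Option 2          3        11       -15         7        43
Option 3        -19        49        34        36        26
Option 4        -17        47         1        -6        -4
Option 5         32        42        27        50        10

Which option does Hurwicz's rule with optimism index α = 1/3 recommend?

Option 1: 1/3·36 + 2/3·(-15) = 2
Option 2: 1/3·43 + 2/3·(-15) = 13/3
Option 3: 1/3·49 + 2/3·(-19) = 11/3
Option 4: 1/3·47 + 2/3·(-17) = 13/3
Option 5: 1/3·50 + 2/3·10 = 70/3
Highest Hurwicz score = 70/3 → Option 5.

Option 5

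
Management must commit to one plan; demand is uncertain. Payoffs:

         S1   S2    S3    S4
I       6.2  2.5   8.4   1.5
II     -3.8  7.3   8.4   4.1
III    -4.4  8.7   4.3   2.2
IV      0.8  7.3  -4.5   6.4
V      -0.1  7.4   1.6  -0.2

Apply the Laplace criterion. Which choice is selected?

Row averages: I=4.65, II=4, III=2.7, IV=2.5, V=2.175
Highest average = 4.65 → I.

I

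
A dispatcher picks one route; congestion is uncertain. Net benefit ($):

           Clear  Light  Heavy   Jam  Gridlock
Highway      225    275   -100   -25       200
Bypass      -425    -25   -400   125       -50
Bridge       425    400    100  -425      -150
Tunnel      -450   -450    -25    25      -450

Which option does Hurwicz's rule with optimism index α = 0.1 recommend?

Highway

Highway: 0.1·275 + 0.9·(-100) = -62.5
Bypass: 0.1·125 + 0.9·(-425) = -370
Bridge: 0.1·425 + 0.9·(-425) = -340
Tunnel: 0.1·25 + 0.9·(-450) = -402.5
Highest Hurwicz score = -62.5 → Highway.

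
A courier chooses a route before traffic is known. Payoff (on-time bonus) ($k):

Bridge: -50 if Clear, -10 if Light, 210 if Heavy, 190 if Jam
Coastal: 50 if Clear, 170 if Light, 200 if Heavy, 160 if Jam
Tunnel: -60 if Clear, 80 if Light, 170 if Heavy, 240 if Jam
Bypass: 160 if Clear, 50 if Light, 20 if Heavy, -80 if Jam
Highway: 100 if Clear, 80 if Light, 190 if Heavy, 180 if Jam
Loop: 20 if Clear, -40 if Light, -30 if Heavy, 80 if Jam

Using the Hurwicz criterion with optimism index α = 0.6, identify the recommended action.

Highway

Bridge: 0.6·210 + 0.4·(-50) = 106
Coastal: 0.6·200 + 0.4·50 = 140
Tunnel: 0.6·240 + 0.4·(-60) = 120
Bypass: 0.6·160 + 0.4·(-80) = 64
Highway: 0.6·190 + 0.4·80 = 146
Loop: 0.6·80 + 0.4·(-40) = 32
Highest Hurwicz score = 146 → Highway.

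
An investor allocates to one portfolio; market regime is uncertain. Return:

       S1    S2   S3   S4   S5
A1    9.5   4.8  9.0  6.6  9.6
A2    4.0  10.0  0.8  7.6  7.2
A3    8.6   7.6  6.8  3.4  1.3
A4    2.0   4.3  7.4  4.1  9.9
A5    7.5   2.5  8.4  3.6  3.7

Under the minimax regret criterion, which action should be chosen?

Column bests: S1=9.5, S2=10.0, S3=9.0, S4=7.6, S5=9.9.
A1 regrets: 0.0, 5.2, 0.0, 1.0, 0.3 → max 5.2
A2 regrets: 5.5, 0.0, 8.2, 0.0, 2.7 → max 8.2
A3 regrets: 0.9, 2.4, 2.2, 4.2, 8.6 → max 8.6
A4 regrets: 7.5, 5.7, 1.6, 3.5, 0.0 → max 7.5
A5 regrets: 2.0, 7.5, 0.6, 4.0, 6.2 → max 7.5
Smallest max regret = 5.2 → A1.

A1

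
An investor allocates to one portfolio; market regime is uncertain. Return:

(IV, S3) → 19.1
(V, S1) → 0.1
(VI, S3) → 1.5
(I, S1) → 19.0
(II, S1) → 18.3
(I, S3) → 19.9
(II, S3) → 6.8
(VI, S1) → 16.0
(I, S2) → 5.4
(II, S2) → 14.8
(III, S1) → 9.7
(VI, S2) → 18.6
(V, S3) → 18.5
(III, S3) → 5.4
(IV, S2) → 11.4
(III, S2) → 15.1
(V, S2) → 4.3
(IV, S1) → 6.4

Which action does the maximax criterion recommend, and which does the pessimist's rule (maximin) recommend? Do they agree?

Row maxima: I=19.9, II=18.3, III=15.1, IV=19.1, V=18.5, VI=18.6
Best best-case = 19.9 → I.
Row minima: I=5.4, II=6.8, III=5.4, IV=6.4, V=0.1, VI=1.5
Best worst-case = 6.8 → II.

maximax → I; maximin → II (disagree)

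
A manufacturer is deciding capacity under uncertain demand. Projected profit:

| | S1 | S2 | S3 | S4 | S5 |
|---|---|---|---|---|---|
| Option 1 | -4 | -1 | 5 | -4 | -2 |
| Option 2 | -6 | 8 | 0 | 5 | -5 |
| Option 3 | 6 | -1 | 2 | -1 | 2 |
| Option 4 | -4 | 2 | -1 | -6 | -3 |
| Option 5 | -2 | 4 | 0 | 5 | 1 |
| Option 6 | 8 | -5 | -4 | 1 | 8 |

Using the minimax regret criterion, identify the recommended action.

Column bests: S1=8, S2=8, S3=5, S4=5, S5=8.
Option 1 regrets: 12, 9, 0, 9, 10 → max 12
Option 2 regrets: 14, 0, 5, 0, 13 → max 14
Option 3 regrets: 2, 9, 3, 6, 6 → max 9
Option 4 regrets: 12, 6, 6, 11, 11 → max 12
Option 5 regrets: 10, 4, 5, 0, 7 → max 10
Option 6 regrets: 0, 13, 9, 4, 0 → max 13
Smallest max regret = 9 → Option 3.

Option 3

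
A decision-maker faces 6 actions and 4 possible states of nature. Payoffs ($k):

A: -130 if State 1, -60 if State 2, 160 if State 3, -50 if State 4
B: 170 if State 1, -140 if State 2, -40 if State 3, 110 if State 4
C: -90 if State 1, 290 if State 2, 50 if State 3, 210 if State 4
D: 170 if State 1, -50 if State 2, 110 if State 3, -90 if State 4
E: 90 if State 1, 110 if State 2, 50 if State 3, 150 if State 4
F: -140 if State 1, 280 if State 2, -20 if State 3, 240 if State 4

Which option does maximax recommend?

Row maxima: A=160, B=170, C=290, D=170, E=150, F=280
Best best-case = 290 → C.

C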